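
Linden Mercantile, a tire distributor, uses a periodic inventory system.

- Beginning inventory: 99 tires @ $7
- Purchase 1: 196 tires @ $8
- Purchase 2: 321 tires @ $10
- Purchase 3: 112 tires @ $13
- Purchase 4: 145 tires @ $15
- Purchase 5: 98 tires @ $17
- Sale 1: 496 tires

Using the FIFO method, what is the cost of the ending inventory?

Sale 1 (496) [FIFO — oldest first]: 99 @ $7 + 196 @ $8 + 201 @ $10 = $4,271
Ending inventory: 120 @ $10 + 112 @ $13 + 145 @ $15 + 98 @ $17 = $6,497

Ending inventory = $6,497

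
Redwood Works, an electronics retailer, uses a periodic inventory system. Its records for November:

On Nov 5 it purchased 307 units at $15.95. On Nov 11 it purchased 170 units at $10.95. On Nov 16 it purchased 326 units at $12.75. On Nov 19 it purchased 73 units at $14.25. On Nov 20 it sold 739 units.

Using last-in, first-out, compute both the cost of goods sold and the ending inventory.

Nov 20, 739 sold [LIFO — newest first]: 73 @ $14.25 + 326 @ $12.75 + 170 @ $10.95 + 170 @ $15.95 = $9,769.75
Ending inventory: 137 @ $15.95 = $2,185.15

COGS = $9,769.75; ending inventory = $2,185.15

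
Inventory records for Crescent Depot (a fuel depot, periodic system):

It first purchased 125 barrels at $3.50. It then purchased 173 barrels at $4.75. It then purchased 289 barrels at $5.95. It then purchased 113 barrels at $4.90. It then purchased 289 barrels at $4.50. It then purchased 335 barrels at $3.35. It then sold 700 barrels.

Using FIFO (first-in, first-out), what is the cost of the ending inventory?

Sale 1 (700) [FIFO — oldest first]: 125 @ $3.50 + 173 @ $4.75 + 289 @ $5.95 + 113 @ $4.90 = $3,532.50
Ending inventory: 289 @ $4.50 + 335 @ $3.35 = $2,422.75
Check: goods available $5,955.25 = COGS $3,532.50 + ending $2,422.75

Ending inventory = $2,422.75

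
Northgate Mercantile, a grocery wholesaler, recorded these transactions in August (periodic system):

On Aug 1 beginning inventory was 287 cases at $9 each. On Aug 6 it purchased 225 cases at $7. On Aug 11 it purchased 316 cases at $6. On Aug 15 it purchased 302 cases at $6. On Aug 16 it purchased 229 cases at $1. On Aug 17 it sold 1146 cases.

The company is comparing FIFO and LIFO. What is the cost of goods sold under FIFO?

COGS = $7,882

FIFO COGS: 287 @ $9 + 225 @ $7 + 316 @ $6 + 302 @ $6 + 16 @ $1 = $7,882
LIFO COGS: 229 @ $1 + 302 @ $6 + 316 @ $6 + 225 @ $7 + 74 @ $9 = $6,178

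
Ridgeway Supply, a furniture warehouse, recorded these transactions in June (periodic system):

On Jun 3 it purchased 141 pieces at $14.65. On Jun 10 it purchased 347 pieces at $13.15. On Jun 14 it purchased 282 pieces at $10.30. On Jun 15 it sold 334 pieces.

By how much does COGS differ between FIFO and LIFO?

FIFO COGS: 141 @ $14.65 + 193 @ $13.15 = $4,603.60
LIFO COGS: 282 @ $10.30 + 52 @ $13.15 = $3,588.40
Difference = |$4,603.60 − $3,588.40| = $1,015.20

$1,015.20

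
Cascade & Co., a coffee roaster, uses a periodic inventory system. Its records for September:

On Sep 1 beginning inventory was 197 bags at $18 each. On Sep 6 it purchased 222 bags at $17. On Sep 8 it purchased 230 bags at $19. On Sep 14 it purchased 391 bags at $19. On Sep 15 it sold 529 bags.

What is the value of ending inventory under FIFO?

Sep 15, 529 sold [FIFO — oldest first]: 197 @ $18 + 222 @ $17 + 110 @ $19 = $9,410
Ending inventory: 120 @ $19 + 391 @ $19 = $9,709

Ending inventory = $9,709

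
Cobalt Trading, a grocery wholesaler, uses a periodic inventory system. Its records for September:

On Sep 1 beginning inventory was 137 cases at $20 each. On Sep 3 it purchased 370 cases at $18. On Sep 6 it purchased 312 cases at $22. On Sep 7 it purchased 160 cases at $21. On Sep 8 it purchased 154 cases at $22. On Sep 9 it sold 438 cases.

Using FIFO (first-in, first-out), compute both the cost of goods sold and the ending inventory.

COGS = $8,158; ending inventory = $14,854

Sep 9, 438 sold [FIFO — oldest first]: 137 @ $20 + 301 @ $18 = $8,158
Ending inventory: 69 @ $18 + 312 @ $22 + 160 @ $21 + 154 @ $22 = $14,854
Check: goods available $23,012 = COGS $8,158 + ending $14,854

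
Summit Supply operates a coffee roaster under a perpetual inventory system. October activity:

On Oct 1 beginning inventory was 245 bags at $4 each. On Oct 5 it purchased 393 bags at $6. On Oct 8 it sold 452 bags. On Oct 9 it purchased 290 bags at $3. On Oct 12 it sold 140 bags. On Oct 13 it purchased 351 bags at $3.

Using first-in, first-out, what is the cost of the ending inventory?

Ending inventory = $2,199

Oct 8, 452 sold [FIFO — oldest first]: 245 @ $4 + 207 @ $6 = $2,222
Oct 12, 140 sold [FIFO — oldest first]: 140 @ $6 = $840
Total COGS = $2,222 + $840 = $3,062
Ending inventory: 46 @ $6 + 290 @ $3 + 351 @ $3 = $2,199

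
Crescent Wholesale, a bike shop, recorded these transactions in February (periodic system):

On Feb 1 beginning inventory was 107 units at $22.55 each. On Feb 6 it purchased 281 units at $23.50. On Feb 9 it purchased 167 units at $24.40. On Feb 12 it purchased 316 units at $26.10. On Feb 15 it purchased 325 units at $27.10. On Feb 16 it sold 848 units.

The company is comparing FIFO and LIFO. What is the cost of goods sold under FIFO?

COGS = $20,738.45

FIFO COGS: 107 @ $22.55 + 281 @ $23.50 + 167 @ $24.40 + 293 @ $26.10 = $20,738.45
LIFO COGS: 325 @ $27.10 + 316 @ $26.10 + 167 @ $24.40 + 40 @ $23.50 = $22,069.90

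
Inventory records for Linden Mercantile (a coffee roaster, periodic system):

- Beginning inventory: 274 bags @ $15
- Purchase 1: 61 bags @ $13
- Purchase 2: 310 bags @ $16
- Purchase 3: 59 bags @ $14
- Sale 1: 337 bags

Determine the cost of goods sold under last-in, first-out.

Sale 1 (337) [LIFO — newest first]: 59 @ $14 + 278 @ $16 = $5,274
Ending inventory: 274 @ $15 + 61 @ $13 + 32 @ $16 = $5,415

COGS = $5,274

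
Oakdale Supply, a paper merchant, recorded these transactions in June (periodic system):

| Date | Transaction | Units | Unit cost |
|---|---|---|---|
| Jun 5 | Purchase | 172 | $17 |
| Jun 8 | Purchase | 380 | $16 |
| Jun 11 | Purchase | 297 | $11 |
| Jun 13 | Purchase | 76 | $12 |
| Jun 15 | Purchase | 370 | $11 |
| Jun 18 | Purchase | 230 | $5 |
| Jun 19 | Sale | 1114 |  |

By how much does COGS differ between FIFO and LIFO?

FIFO COGS: 172 @ $17 + 380 @ $16 + 297 @ $11 + 76 @ $12 + 189 @ $11 = $15,262
LIFO COGS: 230 @ $5 + 370 @ $11 + 76 @ $12 + 297 @ $11 + 141 @ $16 = $11,655
Difference = |$15,262 − $11,655| = $3,607

$3,607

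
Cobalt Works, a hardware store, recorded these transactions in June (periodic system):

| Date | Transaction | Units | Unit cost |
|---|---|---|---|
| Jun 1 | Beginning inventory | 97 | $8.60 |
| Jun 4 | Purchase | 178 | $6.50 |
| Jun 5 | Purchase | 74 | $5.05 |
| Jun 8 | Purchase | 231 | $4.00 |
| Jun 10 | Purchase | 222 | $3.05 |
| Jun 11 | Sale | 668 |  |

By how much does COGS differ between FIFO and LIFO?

FIFO COGS: 97 @ $8.60 + 178 @ $6.50 + 74 @ $5.05 + 231 @ $4.00 + 88 @ $3.05 = $3,557.30
LIFO COGS: 222 @ $3.05 + 231 @ $4.00 + 74 @ $5.05 + 141 @ $6.50 = $2,891.30
Difference = |$3,557.30 − $2,891.30| = $666.00

$666.00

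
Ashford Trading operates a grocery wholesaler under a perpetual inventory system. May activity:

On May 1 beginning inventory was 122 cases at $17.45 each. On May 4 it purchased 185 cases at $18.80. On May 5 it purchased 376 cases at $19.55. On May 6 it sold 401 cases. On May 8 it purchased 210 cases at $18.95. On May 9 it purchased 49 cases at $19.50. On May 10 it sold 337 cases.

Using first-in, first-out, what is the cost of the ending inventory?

Ending inventory = $3,892.75

May 6, 401 sold [FIFO — oldest first]: 122 @ $17.45 + 185 @ $18.80 + 94 @ $19.55 = $7,444.60
May 10, 337 sold [FIFO — oldest first]: 282 @ $19.55 + 55 @ $18.95 = $6,555.35
Total COGS = $7,444.60 + $6,555.35 = $13,999.95
Ending inventory: 155 @ $18.95 + 49 @ $19.50 = $3,892.75
Check: goods available $17,892.70 = COGS $13,999.95 + ending $3,892.75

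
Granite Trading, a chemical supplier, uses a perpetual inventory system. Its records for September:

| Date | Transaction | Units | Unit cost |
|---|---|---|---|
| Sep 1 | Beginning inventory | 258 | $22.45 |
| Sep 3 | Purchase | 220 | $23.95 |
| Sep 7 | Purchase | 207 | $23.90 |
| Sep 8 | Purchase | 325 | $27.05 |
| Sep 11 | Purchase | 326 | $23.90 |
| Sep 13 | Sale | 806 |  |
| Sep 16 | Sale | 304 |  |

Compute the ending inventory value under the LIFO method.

Sep 13, 806 sold [LIFO — newest first]: 326 @ $23.90 + 325 @ $27.05 + 155 @ $23.90 = $20,287.15
Sep 16, 304 sold [LIFO — newest first]: 52 @ $23.90 + 220 @ $23.95 + 32 @ $22.45 = $7,230.20
Total COGS = $20,287.15 + $7,230.20 = $27,517.35
Ending inventory: 226 @ $22.45 = $5,073.70
Check: goods available $32,591.05 = COGS $27,517.35 + ending $5,073.70

Ending inventory = $5,073.70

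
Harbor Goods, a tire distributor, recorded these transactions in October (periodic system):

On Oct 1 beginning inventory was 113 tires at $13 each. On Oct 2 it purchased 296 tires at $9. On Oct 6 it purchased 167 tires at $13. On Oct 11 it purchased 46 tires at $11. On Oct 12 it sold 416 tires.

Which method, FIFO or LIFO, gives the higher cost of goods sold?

LIFO

FIFO COGS: 113 @ $13 + 296 @ $9 + 7 @ $13 = $4,224
LIFO COGS: 46 @ $11 + 167 @ $13 + 203 @ $9 = $4,504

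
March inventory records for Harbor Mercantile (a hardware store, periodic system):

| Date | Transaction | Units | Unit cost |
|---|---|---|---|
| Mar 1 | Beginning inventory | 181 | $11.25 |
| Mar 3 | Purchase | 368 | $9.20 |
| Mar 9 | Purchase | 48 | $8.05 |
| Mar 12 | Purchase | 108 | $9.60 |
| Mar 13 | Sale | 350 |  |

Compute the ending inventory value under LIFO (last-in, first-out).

Mar 13, 350 sold [LIFO — newest first]: 108 @ $9.60 + 48 @ $8.05 + 194 @ $9.20 = $3,208.00
Ending inventory: 181 @ $11.25 + 174 @ $9.20 = $3,637.05
Check: goods available $6,845.05 = COGS $3,208.00 + ending $3,637.05

Ending inventory = $3,637.05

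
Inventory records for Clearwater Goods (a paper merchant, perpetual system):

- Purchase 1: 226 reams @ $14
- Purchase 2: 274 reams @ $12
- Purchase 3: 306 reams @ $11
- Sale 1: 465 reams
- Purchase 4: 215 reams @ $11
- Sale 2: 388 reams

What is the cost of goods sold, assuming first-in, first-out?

COGS = $10,335

Sale 1 (465) [FIFO — oldest first]: 226 @ $14 + 239 @ $12 = $6,032
Sale 2 (388) [FIFO — oldest first]: 35 @ $12 + 306 @ $11 + 47 @ $11 = $4,303
Total COGS = $6,032 + $4,303 = $10,335
Ending inventory: 168 @ $11 = $1,848
Check: goods available $12,183 = COGS $10,335 + ending $1,848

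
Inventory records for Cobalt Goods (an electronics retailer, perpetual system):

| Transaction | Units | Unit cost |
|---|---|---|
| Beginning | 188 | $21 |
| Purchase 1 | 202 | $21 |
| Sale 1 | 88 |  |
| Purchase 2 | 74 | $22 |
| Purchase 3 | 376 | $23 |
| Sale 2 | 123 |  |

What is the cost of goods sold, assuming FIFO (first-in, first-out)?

Sale 1 (88) [FIFO — oldest first]: 88 @ $21 = $1,848
Sale 2 (123) [FIFO — oldest first]: 100 @ $21 + 23 @ $21 = $2,583
Total COGS = $1,848 + $2,583 = $4,431
Ending inventory: 179 @ $21 + 74 @ $22 + 376 @ $23 = $14,035

COGS = $4,431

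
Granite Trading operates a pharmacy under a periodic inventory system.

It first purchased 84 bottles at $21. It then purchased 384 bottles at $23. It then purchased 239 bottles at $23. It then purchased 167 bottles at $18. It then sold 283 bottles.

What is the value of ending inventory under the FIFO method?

Sale 1 (283) [FIFO — oldest first]: 84 @ $21 + 199 @ $23 = $6,341
Ending inventory: 185 @ $23 + 239 @ $23 + 167 @ $18 = $12,758
Check: goods available $19,099 = COGS $6,341 + ending $12,758

Ending inventory = $12,758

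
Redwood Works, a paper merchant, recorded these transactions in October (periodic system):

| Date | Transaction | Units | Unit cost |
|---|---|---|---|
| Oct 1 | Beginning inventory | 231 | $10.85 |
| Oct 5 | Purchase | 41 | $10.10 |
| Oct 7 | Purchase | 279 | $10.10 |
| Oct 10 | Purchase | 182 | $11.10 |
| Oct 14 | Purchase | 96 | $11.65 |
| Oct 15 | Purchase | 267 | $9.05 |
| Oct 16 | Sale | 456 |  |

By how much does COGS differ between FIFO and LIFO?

FIFO COGS: 231 @ $10.85 + 41 @ $10.10 + 184 @ $10.10 = $4,778.85
LIFO COGS: 267 @ $9.05 + 96 @ $11.65 + 93 @ $11.10 = $4,567.05
Difference = |$4,778.85 − $4,567.05| = $211.80

$211.80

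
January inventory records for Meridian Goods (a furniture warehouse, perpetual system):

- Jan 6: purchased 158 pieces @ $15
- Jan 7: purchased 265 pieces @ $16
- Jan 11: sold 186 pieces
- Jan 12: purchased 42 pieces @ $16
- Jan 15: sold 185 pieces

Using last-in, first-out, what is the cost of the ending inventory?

Jan 11, 186 sold [LIFO — newest first]: 186 @ $16 = $2,976
Jan 15, 185 sold [LIFO — newest first]: 42 @ $16 + 79 @ $16 + 64 @ $15 = $2,896
Total COGS = $2,976 + $2,896 = $5,872
Ending inventory: 94 @ $15 = $1,410

Ending inventory = $1,410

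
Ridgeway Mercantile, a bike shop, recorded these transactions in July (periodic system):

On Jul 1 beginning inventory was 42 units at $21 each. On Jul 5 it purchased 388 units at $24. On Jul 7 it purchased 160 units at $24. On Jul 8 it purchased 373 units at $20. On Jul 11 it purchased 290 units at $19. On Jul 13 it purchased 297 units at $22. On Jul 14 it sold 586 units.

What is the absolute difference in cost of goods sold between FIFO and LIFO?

$1,913

FIFO COGS: 42 @ $21 + 388 @ $24 + 156 @ $24 = $13,938
LIFO COGS: 297 @ $22 + 289 @ $19 = $12,025
Difference = |$13,938 − $12,025| = $1,913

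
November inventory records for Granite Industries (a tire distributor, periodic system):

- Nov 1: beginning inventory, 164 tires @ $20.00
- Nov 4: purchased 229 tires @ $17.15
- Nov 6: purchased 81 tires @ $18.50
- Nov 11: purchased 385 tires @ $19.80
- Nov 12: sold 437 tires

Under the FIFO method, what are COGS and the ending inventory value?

COGS = $8,021.35; ending inventory = $8,307.50

Nov 12, 437 sold [FIFO — oldest first]: 164 @ $20.00 + 229 @ $17.15 + 44 @ $18.50 = $8,021.35
Ending inventory: 37 @ $18.50 + 385 @ $19.80 = $8,307.50
Check: goods available $16,328.85 = COGS $8,021.35 + ending $8,307.50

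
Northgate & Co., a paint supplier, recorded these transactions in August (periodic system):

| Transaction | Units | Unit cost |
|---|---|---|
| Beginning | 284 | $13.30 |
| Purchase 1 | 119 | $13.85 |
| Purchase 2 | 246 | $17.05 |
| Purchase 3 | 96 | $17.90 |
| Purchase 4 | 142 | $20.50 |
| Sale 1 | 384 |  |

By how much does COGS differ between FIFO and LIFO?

FIFO COGS: 284 @ $13.30 + 100 @ $13.85 = $5,162.20
LIFO COGS: 142 @ $20.50 + 96 @ $17.90 + 146 @ $17.05 = $7,118.70
Difference = |$5,162.20 − $7,118.70| = $1,956.50

$1,956.50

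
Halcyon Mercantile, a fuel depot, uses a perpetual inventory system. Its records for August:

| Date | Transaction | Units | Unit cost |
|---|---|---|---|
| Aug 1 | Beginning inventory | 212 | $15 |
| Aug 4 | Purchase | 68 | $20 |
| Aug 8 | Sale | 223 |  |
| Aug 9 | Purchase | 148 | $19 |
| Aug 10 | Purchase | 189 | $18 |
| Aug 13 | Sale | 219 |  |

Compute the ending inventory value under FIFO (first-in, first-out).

Ending inventory = $3,150

Aug 8, 223 sold [FIFO — oldest first]: 212 @ $15 + 11 @ $20 = $3,400
Aug 13, 219 sold [FIFO — oldest first]: 57 @ $20 + 148 @ $19 + 14 @ $18 = $4,204
Total COGS = $3,400 + $4,204 = $7,604
Ending inventory: 175 @ $18 = $3,150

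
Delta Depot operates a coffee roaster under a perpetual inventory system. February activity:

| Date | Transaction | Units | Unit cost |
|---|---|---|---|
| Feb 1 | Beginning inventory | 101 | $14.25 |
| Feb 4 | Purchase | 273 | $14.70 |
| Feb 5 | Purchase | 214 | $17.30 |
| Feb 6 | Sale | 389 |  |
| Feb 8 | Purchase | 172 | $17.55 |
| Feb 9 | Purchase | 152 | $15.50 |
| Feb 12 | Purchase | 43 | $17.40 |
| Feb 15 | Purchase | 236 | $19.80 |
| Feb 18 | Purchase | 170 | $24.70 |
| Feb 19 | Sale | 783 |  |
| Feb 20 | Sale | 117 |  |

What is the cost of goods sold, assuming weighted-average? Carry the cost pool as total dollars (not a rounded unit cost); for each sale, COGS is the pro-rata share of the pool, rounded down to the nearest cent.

After Feb 1: 101 on hand, pool $1,439.25 (≈ $14.2500 each)
After Feb 4: 374 on hand, pool $5,452.35 (≈ $14.5785 each)
After Feb 5: 588 on hand, pool $9,154.55 (≈ $15.5690 each)
Feb 6, sell 389: 389/588 × $9,154.55 → $6,056.32
After Feb 8: 371 on hand, pool $6,116.83 (≈ $16.4874 each)
After Feb 9: 523 on hand, pool $8,472.83 (≈ $16.2004 each)
After Feb 12: 566 on hand, pool $9,221.03 (≈ $16.2916 each)
After Feb 15: 802 on hand, pool $13,893.83 (≈ $17.3240 each)
After Feb 18: 972 on hand, pool $18,092.83 (≈ $18.6140 each)
Feb 19, sell 783: 783/972 × $18,092.83 → $14,574.77
Feb 20, sell 117: 117/189 × $3,518.06 → $2,177.84
Total COGS = $6,056.32 + $14,574.77 + $2,177.84 = $22,808.93
Ending inventory (cost pool remaining) = $1,340.22

COGS = $22,808.93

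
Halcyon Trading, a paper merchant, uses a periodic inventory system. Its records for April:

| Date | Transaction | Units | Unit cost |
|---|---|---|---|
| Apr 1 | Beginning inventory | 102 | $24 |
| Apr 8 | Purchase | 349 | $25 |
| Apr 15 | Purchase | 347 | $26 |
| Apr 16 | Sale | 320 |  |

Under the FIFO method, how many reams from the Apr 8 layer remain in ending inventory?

131

Apr 16, 320 sold [FIFO — oldest first]: 102 @ $24 + 218 @ $25 = $7,898
Ending inventory: 131 @ $25 + 347 @ $26 = $12,297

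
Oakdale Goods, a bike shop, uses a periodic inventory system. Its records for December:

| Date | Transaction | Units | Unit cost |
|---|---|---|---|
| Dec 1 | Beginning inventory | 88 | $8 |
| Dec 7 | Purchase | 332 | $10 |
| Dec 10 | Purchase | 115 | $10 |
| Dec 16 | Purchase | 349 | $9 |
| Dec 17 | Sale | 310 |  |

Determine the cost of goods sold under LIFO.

COGS = $2,790

Dec 17, 310 sold [LIFO — newest first]: 310 @ $9 = $2,790
Ending inventory: 88 @ $8 + 332 @ $10 + 115 @ $10 + 39 @ $9 = $5,525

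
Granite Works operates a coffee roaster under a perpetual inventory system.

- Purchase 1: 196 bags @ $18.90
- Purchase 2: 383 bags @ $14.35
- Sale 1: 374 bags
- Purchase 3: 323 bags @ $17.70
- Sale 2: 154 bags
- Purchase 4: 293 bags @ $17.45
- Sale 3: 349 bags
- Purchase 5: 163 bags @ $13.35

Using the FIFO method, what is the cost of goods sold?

Sale 1 (374) [FIFO — oldest first]: 196 @ $18.90 + 178 @ $14.35 = $6,258.70
Sale 2 (154) [FIFO — oldest first]: 154 @ $14.35 = $2,209.90
Sale 3 (349) [FIFO — oldest first]: 51 @ $14.35 + 298 @ $17.70 = $6,006.45
Total COGS = $6,258.70 + $2,209.90 + $6,006.45 = $14,475.05
Ending inventory: 25 @ $17.70 + 293 @ $17.45 + 163 @ $13.35 = $7,731.40

COGS = $14,475.05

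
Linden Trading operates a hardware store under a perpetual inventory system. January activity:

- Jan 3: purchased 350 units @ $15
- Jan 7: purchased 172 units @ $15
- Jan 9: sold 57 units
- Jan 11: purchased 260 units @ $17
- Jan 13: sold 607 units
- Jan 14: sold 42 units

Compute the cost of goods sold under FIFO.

COGS = $10,958

Jan 9, 57 sold [FIFO — oldest first]: 57 @ $15 = $855
Jan 13, 607 sold [FIFO — oldest first]: 293 @ $15 + 172 @ $15 + 142 @ $17 = $9,389
Jan 14, 42 sold [FIFO — oldest first]: 42 @ $17 = $714
Total COGS = $855 + $9,389 + $714 = $10,958
Ending inventory: 76 @ $17 = $1,292
Check: goods available $12,250 = COGS $10,958 + ending $1,292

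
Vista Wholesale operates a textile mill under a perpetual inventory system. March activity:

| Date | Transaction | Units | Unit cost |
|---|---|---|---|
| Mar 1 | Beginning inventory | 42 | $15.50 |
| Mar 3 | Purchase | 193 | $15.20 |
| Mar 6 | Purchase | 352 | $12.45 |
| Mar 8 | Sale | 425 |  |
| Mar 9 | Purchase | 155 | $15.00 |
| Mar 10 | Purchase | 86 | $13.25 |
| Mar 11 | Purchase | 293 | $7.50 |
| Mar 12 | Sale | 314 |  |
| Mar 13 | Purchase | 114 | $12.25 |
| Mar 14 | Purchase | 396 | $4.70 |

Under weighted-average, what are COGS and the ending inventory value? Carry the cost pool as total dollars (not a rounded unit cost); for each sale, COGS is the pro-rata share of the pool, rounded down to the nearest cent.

After Mar 1: 42 on hand, pool $651.00 (≈ $15.5000 each)
After Mar 3: 235 on hand, pool $3,584.60 (≈ $15.2536 each)
After Mar 6: 587 on hand, pool $7,967.00 (≈ $13.5724 each)
Mar 8, sell 425: 425/587 × $7,967.00 → $5,768.27
After Mar 9: 317 on hand, pool $4,523.73 (≈ $14.2704 each)
After Mar 10: 403 on hand, pool $5,663.23 (≈ $14.0527 each)
After Mar 11: 696 on hand, pool $7,860.73 (≈ $11.2942 each)
Mar 12, sell 314: 314/696 × $7,860.73 → $3,546.36
After Mar 13: 496 on hand, pool $5,710.87 (≈ $11.5139 each)
After Mar 14: 892 on hand, pool $7,572.07 (≈ $8.4889 each)
Total COGS = $5,768.27 + $3,546.36 = $9,314.63
Ending inventory (cost pool remaining) = $7,572.07
Check: goods available $16,886.70 = COGS $9,314.63 + ending $7,572.07

COGS = $9,314.63; ending inventory = $7,572.07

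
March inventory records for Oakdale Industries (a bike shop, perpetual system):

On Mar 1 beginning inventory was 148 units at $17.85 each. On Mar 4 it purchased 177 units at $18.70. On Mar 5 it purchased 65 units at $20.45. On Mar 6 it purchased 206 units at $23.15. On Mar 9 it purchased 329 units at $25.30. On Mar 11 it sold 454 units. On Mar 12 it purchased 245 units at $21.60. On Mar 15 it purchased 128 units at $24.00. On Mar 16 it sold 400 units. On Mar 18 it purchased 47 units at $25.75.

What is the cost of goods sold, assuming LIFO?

Mar 11, 454 sold [LIFO — newest first]: 329 @ $25.30 + 125 @ $23.15 = $11,217.45
Mar 16, 400 sold [LIFO — newest first]: 128 @ $24.00 + 245 @ $21.60 + 27 @ $23.15 = $8,989.05
Total COGS = $11,217.45 + $8,989.05 = $20,206.50
Ending inventory: 148 @ $17.85 + 177 @ $18.70 + 65 @ $20.45 + 54 @ $23.15 + 47 @ $25.75 = $9,741.30
Check: goods available $29,947.80 = COGS $20,206.50 + ending $9,741.30

COGS = $20,206.50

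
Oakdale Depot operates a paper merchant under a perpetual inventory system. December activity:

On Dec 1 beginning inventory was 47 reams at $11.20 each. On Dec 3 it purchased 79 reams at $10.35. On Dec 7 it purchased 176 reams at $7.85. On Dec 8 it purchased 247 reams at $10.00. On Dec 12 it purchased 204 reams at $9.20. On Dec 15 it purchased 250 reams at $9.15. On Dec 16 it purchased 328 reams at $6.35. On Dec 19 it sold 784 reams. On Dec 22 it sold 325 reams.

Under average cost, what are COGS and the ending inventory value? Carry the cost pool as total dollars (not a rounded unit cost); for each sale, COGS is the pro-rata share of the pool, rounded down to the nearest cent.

COGS = $9,534.19; ending inventory = $1,908.56

After Dec 1: 47 on hand, pool $526.40 (≈ $11.2000 each)
After Dec 3: 126 on hand, pool $1,344.05 (≈ $10.6671 each)
After Dec 7: 302 on hand, pool $2,725.65 (≈ $9.0253 each)
After Dec 8: 549 on hand, pool $5,195.65 (≈ $9.4638 each)
After Dec 12: 753 on hand, pool $7,072.45 (≈ $9.3924 each)
After Dec 15: 1003 on hand, pool $9,359.95 (≈ $9.3320 each)
After Dec 16: 1331 on hand, pool $11,442.75 (≈ $8.5971 each)
Dec 19, sell 784: 784/1331 × $11,442.75 → $6,740.13
Dec 22, sell 325: 325/547 × $4,702.62 → $2,794.06
Total COGS = $6,740.13 + $2,794.06 = $9,534.19
Ending inventory (cost pool remaining) = $1,908.56
Check: goods available $11,442.75 = COGS $9,534.19 + ending $1,908.56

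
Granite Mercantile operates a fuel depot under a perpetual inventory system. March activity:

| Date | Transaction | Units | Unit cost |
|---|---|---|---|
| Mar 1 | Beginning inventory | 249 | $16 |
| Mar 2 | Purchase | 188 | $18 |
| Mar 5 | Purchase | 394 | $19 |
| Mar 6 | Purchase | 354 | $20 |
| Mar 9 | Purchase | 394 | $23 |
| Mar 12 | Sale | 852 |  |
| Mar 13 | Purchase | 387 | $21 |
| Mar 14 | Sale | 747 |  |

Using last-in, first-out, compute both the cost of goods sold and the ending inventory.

COGS = $33,015; ending inventory = $6,108

Mar 12, 852 sold [LIFO — newest first]: 394 @ $23 + 354 @ $20 + 104 @ $19 = $18,118
Mar 14, 747 sold [LIFO — newest first]: 387 @ $21 + 290 @ $19 + 70 @ $18 = $14,897
Total COGS = $18,118 + $14,897 = $33,015
Ending inventory: 249 @ $16 + 118 @ $18 = $6,108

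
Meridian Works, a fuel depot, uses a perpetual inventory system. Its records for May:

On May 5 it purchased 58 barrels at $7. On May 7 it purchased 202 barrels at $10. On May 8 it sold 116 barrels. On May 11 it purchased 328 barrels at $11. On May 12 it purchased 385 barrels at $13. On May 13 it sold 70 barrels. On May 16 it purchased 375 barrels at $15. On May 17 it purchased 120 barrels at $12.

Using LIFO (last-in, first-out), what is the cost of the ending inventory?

May 8, 116 sold [LIFO — newest first]: 116 @ $10 = $1,160
May 13, 70 sold [LIFO — newest first]: 70 @ $13 = $910
Total COGS = $1,160 + $910 = $2,070
Ending inventory: 58 @ $7 + 86 @ $10 + 328 @ $11 + 315 @ $13 + 375 @ $15 + 120 @ $12 = $16,034
Check: goods available $18,104 = COGS $2,070 + ending $16,034

Ending inventory = $16,034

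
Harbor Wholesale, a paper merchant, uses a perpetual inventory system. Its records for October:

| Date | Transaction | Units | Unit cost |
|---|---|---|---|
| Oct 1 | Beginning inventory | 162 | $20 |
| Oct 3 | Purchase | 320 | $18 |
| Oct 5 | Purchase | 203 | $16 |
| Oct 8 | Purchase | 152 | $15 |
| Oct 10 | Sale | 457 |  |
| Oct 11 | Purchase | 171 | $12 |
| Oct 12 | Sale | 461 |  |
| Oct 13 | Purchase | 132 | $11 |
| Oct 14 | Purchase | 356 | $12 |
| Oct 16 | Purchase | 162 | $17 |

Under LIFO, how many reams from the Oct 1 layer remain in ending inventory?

90

Oct 10, 457 sold [LIFO — newest first]: 152 @ $15 + 203 @ $16 + 102 @ $18 = $7,364
Oct 12, 461 sold [LIFO — newest first]: 171 @ $12 + 218 @ $18 + 72 @ $20 = $7,416
Total COGS = $7,364 + $7,416 = $14,780
Ending inventory: 90 @ $20 + 132 @ $11 + 356 @ $12 + 162 @ $17 = $10,278
Check: goods available $25,058 = COGS $14,780 + ending $10,278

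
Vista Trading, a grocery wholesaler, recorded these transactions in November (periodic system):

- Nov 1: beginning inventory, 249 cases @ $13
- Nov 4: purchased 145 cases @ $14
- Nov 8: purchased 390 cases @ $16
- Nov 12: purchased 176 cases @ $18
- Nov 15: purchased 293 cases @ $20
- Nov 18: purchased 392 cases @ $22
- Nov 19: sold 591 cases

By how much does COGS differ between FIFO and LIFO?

FIFO COGS: 249 @ $13 + 145 @ $14 + 197 @ $16 = $8,419
LIFO COGS: 392 @ $22 + 199 @ $20 = $12,604
Difference = |$8,419 − $12,604| = $4,185

$4,185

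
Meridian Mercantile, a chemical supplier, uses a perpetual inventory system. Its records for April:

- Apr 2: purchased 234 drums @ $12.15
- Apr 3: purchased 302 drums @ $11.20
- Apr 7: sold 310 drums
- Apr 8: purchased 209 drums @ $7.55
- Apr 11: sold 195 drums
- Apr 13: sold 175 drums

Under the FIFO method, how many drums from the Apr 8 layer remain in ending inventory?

Apr 7, 310 sold [FIFO — oldest first]: 234 @ $12.15 + 76 @ $11.20 = $3,694.30
Apr 11, 195 sold [FIFO — oldest first]: 195 @ $11.20 = $2,184.00
Apr 13, 175 sold [FIFO — oldest first]: 31 @ $11.20 + 144 @ $7.55 = $1,434.40
Total COGS = $3,694.30 + $2,184.00 + $1,434.40 = $7,312.70
Ending inventory: 65 @ $7.55 = $490.75

65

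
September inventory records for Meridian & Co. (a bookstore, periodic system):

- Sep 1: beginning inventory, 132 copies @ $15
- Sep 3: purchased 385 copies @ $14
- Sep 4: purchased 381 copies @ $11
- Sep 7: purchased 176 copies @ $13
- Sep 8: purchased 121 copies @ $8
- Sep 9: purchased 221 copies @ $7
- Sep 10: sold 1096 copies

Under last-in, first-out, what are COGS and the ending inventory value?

Sep 10, 1096 sold [LIFO — newest first]: 221 @ $7 + 121 @ $8 + 176 @ $13 + 381 @ $11 + 197 @ $14 = $11,752
Ending inventory: 132 @ $15 + 188 @ $14 = $4,612
Check: goods available $16,364 = COGS $11,752 + ending $4,612

COGS = $11,752; ending inventory = $4,612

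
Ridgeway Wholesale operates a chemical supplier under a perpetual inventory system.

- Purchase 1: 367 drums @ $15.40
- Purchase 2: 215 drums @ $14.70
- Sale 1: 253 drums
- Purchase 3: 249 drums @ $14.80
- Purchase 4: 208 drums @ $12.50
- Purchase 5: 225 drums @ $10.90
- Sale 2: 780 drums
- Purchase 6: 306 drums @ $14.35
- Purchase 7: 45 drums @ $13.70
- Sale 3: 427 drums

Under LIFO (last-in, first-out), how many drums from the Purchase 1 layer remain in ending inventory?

155

Sale 1 (253) [LIFO — newest first]: 215 @ $14.70 + 38 @ $15.40 = $3,745.70
Sale 2 (780) [LIFO — newest first]: 225 @ $10.90 + 208 @ $12.50 + 249 @ $14.80 + 98 @ $15.40 = $10,246.90
Sale 3 (427) [LIFO — newest first]: 45 @ $13.70 + 306 @ $14.35 + 76 @ $15.40 = $6,178.00
Total COGS = $3,745.70 + $10,246.90 + $6,178.00 = $20,170.60
Ending inventory: 155 @ $15.40 = $2,387.00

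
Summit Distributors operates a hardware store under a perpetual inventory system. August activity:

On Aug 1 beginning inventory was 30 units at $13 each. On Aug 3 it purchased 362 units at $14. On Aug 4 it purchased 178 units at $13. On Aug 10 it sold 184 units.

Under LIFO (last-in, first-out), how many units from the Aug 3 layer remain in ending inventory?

356

Aug 10, 184 sold [LIFO — newest first]: 178 @ $13 + 6 @ $14 = $2,398
Ending inventory: 30 @ $13 + 356 @ $14 = $5,374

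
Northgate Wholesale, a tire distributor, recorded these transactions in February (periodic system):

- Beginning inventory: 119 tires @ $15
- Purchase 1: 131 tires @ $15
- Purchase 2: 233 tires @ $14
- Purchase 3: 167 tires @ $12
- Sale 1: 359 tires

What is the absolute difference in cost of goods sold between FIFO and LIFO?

FIFO COGS: 119 @ $15 + 131 @ $15 + 109 @ $14 = $5,276
LIFO COGS: 167 @ $12 + 192 @ $14 = $4,692
Difference = |$5,276 − $4,692| = $584

$584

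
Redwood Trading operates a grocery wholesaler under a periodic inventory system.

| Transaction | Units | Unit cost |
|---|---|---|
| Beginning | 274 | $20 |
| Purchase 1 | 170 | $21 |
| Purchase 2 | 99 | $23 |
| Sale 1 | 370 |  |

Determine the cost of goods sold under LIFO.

COGS = $7,867

Sale 1 (370) [LIFO — newest first]: 99 @ $23 + 170 @ $21 + 101 @ $20 = $7,867
Ending inventory: 173 @ $20 = $3,460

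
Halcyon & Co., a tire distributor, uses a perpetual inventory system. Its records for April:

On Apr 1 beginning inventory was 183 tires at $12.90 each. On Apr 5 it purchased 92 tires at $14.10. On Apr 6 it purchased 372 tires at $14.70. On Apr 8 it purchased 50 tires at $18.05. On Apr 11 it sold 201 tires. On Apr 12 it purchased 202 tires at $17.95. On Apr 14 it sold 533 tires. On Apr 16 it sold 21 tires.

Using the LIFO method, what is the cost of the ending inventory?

Apr 11, 201 sold [LIFO — newest first]: 50 @ $18.05 + 151 @ $14.70 = $3,122.20
Apr 14, 533 sold [LIFO — newest first]: 202 @ $17.95 + 221 @ $14.70 + 92 @ $14.10 + 18 @ $12.90 = $8,404.00
Apr 16, 21 sold [LIFO — newest first]: 21 @ $12.90 = $270.90
Total COGS = $3,122.20 + $8,404.00 + $270.90 = $11,797.10
Ending inventory: 144 @ $12.90 = $1,857.60

Ending inventory = $1,857.60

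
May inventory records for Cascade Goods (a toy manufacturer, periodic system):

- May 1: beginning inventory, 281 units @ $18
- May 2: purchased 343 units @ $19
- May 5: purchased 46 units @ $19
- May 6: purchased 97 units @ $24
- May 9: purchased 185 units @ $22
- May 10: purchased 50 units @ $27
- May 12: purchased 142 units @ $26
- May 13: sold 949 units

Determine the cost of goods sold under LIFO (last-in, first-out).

COGS = $20,379

May 13, 949 sold [LIFO — newest first]: 142 @ $26 + 50 @ $27 + 185 @ $22 + 97 @ $24 + 46 @ $19 + 343 @ $19 + 86 @ $18 = $20,379
Ending inventory: 195 @ $18 = $3,510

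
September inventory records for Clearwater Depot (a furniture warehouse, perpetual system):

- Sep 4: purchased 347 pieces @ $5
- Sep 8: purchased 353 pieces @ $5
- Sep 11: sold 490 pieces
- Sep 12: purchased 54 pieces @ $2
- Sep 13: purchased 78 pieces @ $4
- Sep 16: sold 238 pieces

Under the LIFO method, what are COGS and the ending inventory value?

Sep 11, 490 sold [LIFO — newest first]: 353 @ $5 + 137 @ $5 = $2,450
Sep 16, 238 sold [LIFO — newest first]: 78 @ $4 + 54 @ $2 + 106 @ $5 = $950
Total COGS = $2,450 + $950 = $3,400
Ending inventory: 104 @ $5 = $520
Check: goods available $3,920 = COGS $3,400 + ending $520

COGS = $3,400; ending inventory = $520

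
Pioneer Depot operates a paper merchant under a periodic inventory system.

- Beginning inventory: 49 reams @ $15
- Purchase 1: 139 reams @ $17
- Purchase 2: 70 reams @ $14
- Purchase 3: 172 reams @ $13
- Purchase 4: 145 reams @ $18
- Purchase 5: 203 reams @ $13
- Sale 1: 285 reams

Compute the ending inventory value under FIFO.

Sale 1 (285) [FIFO — oldest first]: 49 @ $15 + 139 @ $17 + 70 @ $14 + 27 @ $13 = $4,429
Ending inventory: 145 @ $13 + 145 @ $18 + 203 @ $13 = $7,134

Ending inventory = $7,134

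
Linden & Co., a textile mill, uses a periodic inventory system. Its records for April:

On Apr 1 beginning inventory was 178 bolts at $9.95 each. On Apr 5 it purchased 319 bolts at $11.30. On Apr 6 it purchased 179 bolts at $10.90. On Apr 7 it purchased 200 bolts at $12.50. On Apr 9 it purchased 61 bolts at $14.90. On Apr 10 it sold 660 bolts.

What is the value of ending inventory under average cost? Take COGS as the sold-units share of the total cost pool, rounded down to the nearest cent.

Apr 10, sell 660: 660/937 × $10,735.80 → $7,562.03
Ending inventory (cost pool remaining) = $3,173.77

Ending inventory = $3,173.77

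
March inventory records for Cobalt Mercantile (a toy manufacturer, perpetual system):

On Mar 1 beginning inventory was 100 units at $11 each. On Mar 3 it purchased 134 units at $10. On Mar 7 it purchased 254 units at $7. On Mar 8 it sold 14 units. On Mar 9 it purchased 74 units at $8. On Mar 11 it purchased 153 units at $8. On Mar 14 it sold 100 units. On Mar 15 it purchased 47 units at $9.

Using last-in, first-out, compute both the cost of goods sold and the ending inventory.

COGS = $898; ending inventory = $5,559

Mar 8, 14 sold [LIFO — newest first]: 14 @ $7 = $98
Mar 14, 100 sold [LIFO — newest first]: 100 @ $8 = $800
Total COGS = $98 + $800 = $898
Ending inventory: 100 @ $11 + 134 @ $10 + 240 @ $7 + 74 @ $8 + 53 @ $8 + 47 @ $9 = $5,559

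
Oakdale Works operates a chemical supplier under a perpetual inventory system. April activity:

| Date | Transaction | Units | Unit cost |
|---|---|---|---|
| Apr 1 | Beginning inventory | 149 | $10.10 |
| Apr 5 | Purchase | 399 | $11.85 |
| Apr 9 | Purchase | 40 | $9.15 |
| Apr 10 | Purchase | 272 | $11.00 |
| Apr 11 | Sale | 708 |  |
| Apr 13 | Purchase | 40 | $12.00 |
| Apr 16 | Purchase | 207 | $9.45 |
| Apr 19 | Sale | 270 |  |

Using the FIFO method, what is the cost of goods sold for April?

COGS = $10,808.15

Apr 11, 708 sold [FIFO — oldest first]: 149 @ $10.10 + 399 @ $11.85 + 40 @ $9.15 + 120 @ $11.00 = $7,919.05
Apr 19, 270 sold [FIFO — oldest first]: 152 @ $11.00 + 40 @ $12.00 + 78 @ $9.45 = $2,889.10
Total COGS = $7,919.05 + $2,889.10 = $10,808.15
Ending inventory: 129 @ $9.45 = $1,219.05
Check: goods available $12,027.20 = COGS $10,808.15 + ending $1,219.05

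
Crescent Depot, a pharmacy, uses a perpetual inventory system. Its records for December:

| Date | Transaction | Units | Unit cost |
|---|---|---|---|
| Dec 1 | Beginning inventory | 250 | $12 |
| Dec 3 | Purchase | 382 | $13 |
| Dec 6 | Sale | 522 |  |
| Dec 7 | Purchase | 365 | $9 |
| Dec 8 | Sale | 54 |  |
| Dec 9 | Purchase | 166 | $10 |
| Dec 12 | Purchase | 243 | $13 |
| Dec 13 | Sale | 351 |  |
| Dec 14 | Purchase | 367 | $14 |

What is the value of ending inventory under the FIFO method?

Ending inventory = $10,587

Dec 6, 522 sold [FIFO — oldest first]: 250 @ $12 + 272 @ $13 = $6,536
Dec 8, 54 sold [FIFO — oldest first]: 54 @ $13 = $702
Dec 13, 351 sold [FIFO — oldest first]: 56 @ $13 + 295 @ $9 = $3,383
Total COGS = $6,536 + $702 + $3,383 = $10,621
Ending inventory: 70 @ $9 + 166 @ $10 + 243 @ $13 + 367 @ $14 = $10,587
Check: goods available $21,208 = COGS $10,621 + ending $10,587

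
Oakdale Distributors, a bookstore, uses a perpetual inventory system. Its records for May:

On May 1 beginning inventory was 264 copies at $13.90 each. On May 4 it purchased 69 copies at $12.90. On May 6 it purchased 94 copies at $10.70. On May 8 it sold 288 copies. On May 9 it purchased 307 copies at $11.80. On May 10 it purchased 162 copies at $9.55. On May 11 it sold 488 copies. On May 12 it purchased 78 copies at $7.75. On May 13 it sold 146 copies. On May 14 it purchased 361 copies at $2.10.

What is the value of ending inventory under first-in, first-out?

May 8, 288 sold [FIFO — oldest first]: 264 @ $13.90 + 24 @ $12.90 = $3,979.20
May 11, 488 sold [FIFO — oldest first]: 45 @ $12.90 + 94 @ $10.70 + 307 @ $11.80 + 42 @ $9.55 = $5,610.00
May 13, 146 sold [FIFO — oldest first]: 120 @ $9.55 + 26 @ $7.75 = $1,347.50
Total COGS = $3,979.20 + $5,610.00 + $1,347.50 = $10,936.70
Ending inventory: 52 @ $7.75 + 361 @ $2.10 = $1,161.10

Ending inventory = $1,161.10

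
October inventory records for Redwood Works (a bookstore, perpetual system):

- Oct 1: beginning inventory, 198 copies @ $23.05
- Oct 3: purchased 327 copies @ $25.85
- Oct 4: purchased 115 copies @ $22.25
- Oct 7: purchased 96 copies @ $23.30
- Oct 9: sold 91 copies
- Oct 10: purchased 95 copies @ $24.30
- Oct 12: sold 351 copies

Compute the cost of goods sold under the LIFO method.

COGS = $10,619.65

Oct 9, 91 sold [LIFO — newest first]: 91 @ $23.30 = $2,120.30
Oct 12, 351 sold [LIFO — newest first]: 95 @ $24.30 + 5 @ $23.30 + 115 @ $22.25 + 136 @ $25.85 = $8,499.35
Total COGS = $2,120.30 + $8,499.35 = $10,619.65
Ending inventory: 198 @ $23.05 + 191 @ $25.85 = $9,501.25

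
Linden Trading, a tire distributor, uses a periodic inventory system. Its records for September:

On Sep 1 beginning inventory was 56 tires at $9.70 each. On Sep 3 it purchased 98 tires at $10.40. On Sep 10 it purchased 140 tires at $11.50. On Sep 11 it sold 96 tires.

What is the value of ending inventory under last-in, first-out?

Sep 11, 96 sold [LIFO — newest first]: 96 @ $11.50 = $1,104.00
Ending inventory: 56 @ $9.70 + 98 @ $10.40 + 44 @ $11.50 = $2,068.40

Ending inventory = $2,068.40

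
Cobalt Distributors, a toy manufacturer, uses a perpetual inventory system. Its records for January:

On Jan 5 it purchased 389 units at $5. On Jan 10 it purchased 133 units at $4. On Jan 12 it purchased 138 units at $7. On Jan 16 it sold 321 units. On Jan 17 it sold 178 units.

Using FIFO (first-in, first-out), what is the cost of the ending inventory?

Jan 16, 321 sold [FIFO — oldest first]: 321 @ $5 = $1,605
Jan 17, 178 sold [FIFO — oldest first]: 68 @ $5 + 110 @ $4 = $780
Total COGS = $1,605 + $780 = $2,385
Ending inventory: 23 @ $4 + 138 @ $7 = $1,058
Check: goods available $3,443 = COGS $2,385 + ending $1,058

Ending inventory = $1,058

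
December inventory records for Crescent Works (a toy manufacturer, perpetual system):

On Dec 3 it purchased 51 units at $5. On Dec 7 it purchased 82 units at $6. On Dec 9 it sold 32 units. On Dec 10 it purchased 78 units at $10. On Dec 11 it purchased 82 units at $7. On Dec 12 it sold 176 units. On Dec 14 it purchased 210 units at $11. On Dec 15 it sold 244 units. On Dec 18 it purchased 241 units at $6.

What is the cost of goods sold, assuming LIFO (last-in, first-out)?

Dec 9, 32 sold [LIFO — newest first]: 32 @ $6 = $192
Dec 12, 176 sold [LIFO — newest first]: 82 @ $7 + 78 @ $10 + 16 @ $6 = $1,450
Dec 15, 244 sold [LIFO — newest first]: 210 @ $11 + 34 @ $6 = $2,514
Total COGS = $192 + $1,450 + $2,514 = $4,156
Ending inventory: 51 @ $5 + 241 @ $6 = $1,701

COGS = $4,156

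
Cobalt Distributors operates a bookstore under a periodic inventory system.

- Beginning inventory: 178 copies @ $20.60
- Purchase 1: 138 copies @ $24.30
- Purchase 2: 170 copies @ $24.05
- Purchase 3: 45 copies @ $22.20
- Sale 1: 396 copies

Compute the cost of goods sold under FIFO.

Sale 1 (396) [FIFO — oldest first]: 178 @ $20.60 + 138 @ $24.30 + 80 @ $24.05 = $8,944.20
Ending inventory: 90 @ $24.05 + 45 @ $22.20 = $3,163.50

COGS = $8,944.20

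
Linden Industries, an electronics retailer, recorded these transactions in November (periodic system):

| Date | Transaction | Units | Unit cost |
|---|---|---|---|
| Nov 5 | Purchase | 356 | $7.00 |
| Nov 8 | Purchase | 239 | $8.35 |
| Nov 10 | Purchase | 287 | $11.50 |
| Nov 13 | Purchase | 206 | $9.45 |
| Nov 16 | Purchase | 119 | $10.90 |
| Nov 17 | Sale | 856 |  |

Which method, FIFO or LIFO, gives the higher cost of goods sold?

FIFO COGS: 356 @ $7.00 + 239 @ $8.35 + 261 @ $11.50 = $7,489.15
LIFO COGS: 119 @ $10.90 + 206 @ $9.45 + 287 @ $11.50 + 239 @ $8.35 + 5 @ $7.00 = $8,574.95

LIFO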